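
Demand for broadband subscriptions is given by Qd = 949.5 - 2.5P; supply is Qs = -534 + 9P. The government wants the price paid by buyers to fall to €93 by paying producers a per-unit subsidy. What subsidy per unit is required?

At a buyer price of 93, quantity demanded is 949.5 − 2.5·93 = 717.
Sellers supply 717 only when they receive Ps with -534 + 9·Ps = 717, i.e. Ps = 139.
s = Ps − Pb = 139 − 93 = 46.

Required subsidy s = €46 per unit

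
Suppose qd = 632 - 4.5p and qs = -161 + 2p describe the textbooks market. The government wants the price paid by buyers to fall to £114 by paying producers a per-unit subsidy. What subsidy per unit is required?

Required subsidy s = £26 per unit

At a buyer price of 114, quantity demanded is 632 − 4.5·114 = 119.
Sellers supply 119 only when they receive ps with -161 + 2·ps = 119, i.e. ps = 140.
s = ps − pb = 140 − 114 = 26.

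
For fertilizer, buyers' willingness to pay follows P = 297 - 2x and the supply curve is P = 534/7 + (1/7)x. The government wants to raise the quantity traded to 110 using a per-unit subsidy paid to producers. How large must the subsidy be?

Required subsidy s = 15 per unit

At x = 110, from the demand curve buyers pay Pb = 297 − 2·110 = 77; from the supply curve sellers need Ps = 534/7 + (1/7)·110 = 92.
The subsidy must fill the gap: s = Ps − Pb = 92 − 77 = 15.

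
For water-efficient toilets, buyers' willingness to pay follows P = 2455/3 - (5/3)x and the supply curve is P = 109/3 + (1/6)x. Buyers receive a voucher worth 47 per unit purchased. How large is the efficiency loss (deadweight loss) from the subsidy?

Deadweight loss = 6627/11

Pre-subsidy: 2455/3 - (5/3)x = 109/3 + (1/6)x gives x* = 4692/11 and P* = 3545/33.
With the rebate, buyers effectively pay Pb = Ps − 47, where Ps is the price sellers receive.
On the curves, Pb = 2455/3 - (5/3)x and Ps = 109/3 + (1/6)x; the wedge Ps − Pb = 47 gives 109/3 + (1/6)x − (2455/3 - (5/3)x) = 47, so x' = 4974/11.
Then Pb = 2455/3 − (5/3)·(4974/11) = 2135/33 and Ps = 109/3 + (1/6)·(4974/11) = 3686/33.
The subsidy expands output by 4974/11 − 4692/11 = 282/11 past the efficient level; on those units the gap between marginal cost and willingness to pay runs from 0 up to 47.
DWL = ½ × 47 × 282/11 = 6627/11.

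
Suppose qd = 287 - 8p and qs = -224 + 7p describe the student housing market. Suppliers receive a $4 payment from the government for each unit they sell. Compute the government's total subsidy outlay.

Government cost = $117.6

Pre-subsidy: 287 - 8p = -224 + 7p gives p* = 511/15, q* = 217/15.
With the subsidy, sellers receive ps = pb + 4 for each unit, where pb is the price buyers pay.
Supply in terms of pb becomes qs = -224 + 7(pb + 4) = -196 + 7pb. Setting this equal to demand: 287 - 8pb = -196 + 7pb, so pb = 32.2.
Sellers receive ps = 32.2 + 4 = 36.2; q' = 287 − 8·32.2 = 29.4.
Government outlay = subsidy × quantity = 4 × 29.4 = 117.6.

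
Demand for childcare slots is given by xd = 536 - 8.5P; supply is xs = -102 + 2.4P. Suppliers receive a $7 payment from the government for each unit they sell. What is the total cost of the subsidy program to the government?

Pre-subsidy: 536 - 8.5P = -102 + 2.4P gives P* = 6380/109, x* = 4194/109.
With the subsidy, sellers receive Ps = Pb + 7 for each unit, where Pb is the price buyers pay.
Supply in terms of Pb becomes xs = -102 + 2.4(Pb + 7) = -85.2 + 2.4Pb. Setting this equal to demand: 536 - 8.5Pb = -85.2 + 2.4Pb, so Pb = 6212/109.
Sellers receive Ps = 6212/109 + 7 = 6975/109; x' = 536 − 8.5·(6212/109) = 5622/109.
Government outlay = subsidy × quantity = 7 × 5622/109 = 39354/109.

Government cost = 39354/109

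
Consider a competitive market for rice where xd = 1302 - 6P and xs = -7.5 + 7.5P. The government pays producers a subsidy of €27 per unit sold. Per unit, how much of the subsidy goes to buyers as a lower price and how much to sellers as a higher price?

Pre-subsidy: 1302 - 6P = -7.5 + 7.5P gives P* = 97, x* = 720.
With the subsidy, sellers receive Ps = Pb + 27 for each unit, where Pb is the price buyers pay.
Supply in terms of Pb becomes xs = -7.5 + 7.5(Pb + 27) = 195 + 7.5Pb. Setting this equal to demand: 1302 - 6Pb = 195 + 7.5Pb, so Pb = 82.
Sellers receive Ps = 82 + 27 = 109; x' = 1302 − 6·82 = 810.
Buyers' price falls by P* − Pb = 97 − 82 = 15; sellers' price rises by Ps − P* = 109 − 97 = 12.

Buyers gain €15 per unit; sellers gain €12 per unit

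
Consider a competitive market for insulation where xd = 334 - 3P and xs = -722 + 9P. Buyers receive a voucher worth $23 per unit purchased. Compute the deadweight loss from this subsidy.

Pre-subsidy: 334 - 3P = -722 + 9P gives P* = 88, x* = 70.
With the rebate, buyers effectively pay Pb = Ps − 23, where Ps is the price sellers receive.
Demand in terms of Ps becomes xd = 334 − 3(Ps − 23) = 403 - 3Ps. Setting this equal to supply: 403 - 3Ps = -722 + 9Ps, so Ps = 93.75.
Buyers pay Pb = 93.75 − 23 = 70.75; x' = -722 + 9·93.75 = 121.75.
The subsidy expands output by 121.75 − 70 = 51.75 past the efficient level; on those units the gap between marginal cost and willingness to pay runs from 0 up to 23.
DWL = ½ × 23 × 51.75 = 595.125.

Deadweight loss = $595.125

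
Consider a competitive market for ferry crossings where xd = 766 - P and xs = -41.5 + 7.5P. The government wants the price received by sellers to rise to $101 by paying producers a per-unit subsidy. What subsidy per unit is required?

Required subsidy s = $51 per unit

At a seller price of 101, quantity supplied is -41.5 + 7.5·101 = 716.
Buyers absorb 716 only when they pay Pb with 766 − 1·Pb = 716, i.e. Pb = 50.
s = Ps − Pb = 101 − 50 = 51.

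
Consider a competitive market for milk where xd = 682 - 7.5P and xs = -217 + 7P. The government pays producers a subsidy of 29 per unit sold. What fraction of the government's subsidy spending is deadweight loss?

Pre-subsidy: 682 - 7.5P = -217 + 7P gives P* = 62, x* = 217.
With the subsidy, sellers receive Ps = Pb + 29 for each unit, where Pb is the price buyers pay.
Supply in terms of Pb becomes xs = -217 + 7(Pb + 29) = -14 + 7Pb. Setting this equal to demand: 682 - 7.5Pb = -14 + 7Pb, so Pb = 48.
Sellers receive Ps = 48 + 29 = 77; x' = 682 − 7.5·48 = 322.
ΔCS = ½(217 + 322)(62 − 48) = 3773; ΔPS = ½(217 + 322)(77 − 62) = 4042.5.
Government spending = 29 × 322 = 9338.
DWL = ½ × 29 × (322 − 217) = 1522.5; fraction = 1522.5 / 9338 = 15/92.

DWL / government spending = 15/92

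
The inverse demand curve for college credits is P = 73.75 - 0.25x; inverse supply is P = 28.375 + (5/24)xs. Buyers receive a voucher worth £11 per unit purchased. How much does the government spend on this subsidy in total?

Pre-subsidy: 73.75 - 0.25x = 28.375 + (5/24)x gives x* = 99 and P* = 49.
With the rebate, buyers effectively pay Pb = Ps − 11, where Ps is the price sellers receive.
On the curves, Pb = 73.75 - 0.25x and Ps = 28.375 + (5/24)x; the wedge Ps − Pb = 11 gives 28.375 + (5/24)x − (73.75 - 0.25x) = 11, so x' = 123.
Then Pb = 73.75 − 0.25·123 = 43 and Ps = 28.375 + (5/24)·123 = 54.
Government outlay = subsidy × quantity = 11 × 123 = 1353.

Government cost = £1353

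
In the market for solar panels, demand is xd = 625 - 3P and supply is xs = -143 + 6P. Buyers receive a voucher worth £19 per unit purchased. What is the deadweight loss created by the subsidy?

Deadweight loss = £361

Pre-subsidy: 625 - 3P = -143 + 6P gives P* = 256/3, x* = 369.
With the rebate, buyers effectively pay Pb = Ps − 19, where Ps is the price sellers receive.
Demand in terms of Ps becomes xd = 625 − 3(Ps − 19) = 682 - 3Ps. Setting this equal to supply: 682 - 3Ps = -143 + 6Ps, so Ps = 275/3.
Buyers pay Pb = 275/3 − 19 = 218/3; x' = -143 + 6·(275/3) = 407.
The subsidy expands output by 407 − 369 = 38 past the efficient level; on those units the gap between marginal cost and willingness to pay runs from 0 up to 19.
DWL = ½ × 19 × 38 = 361.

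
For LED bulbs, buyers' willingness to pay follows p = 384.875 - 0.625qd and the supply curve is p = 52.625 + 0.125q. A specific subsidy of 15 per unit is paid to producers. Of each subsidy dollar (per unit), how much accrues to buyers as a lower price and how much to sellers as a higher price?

Buyers gain 12.5 per unit; sellers gain 2.5 per unit

Pre-subsidy: 384.875 - 0.625q = 52.625 + 0.125q gives q* = 443 and p* = 108.
With the subsidy, sellers receive ps = pb + 15 for each unit, where pb is the price buyers pay.
On the curves, pb = 384.875 - 0.625q and ps = 52.625 + 0.125q; the wedge ps − pb = 15 gives 52.625 + 0.125q − (384.875 - 0.625q) = 15, so q' = 463.
Then pb = 384.875 − 0.625·463 = 95.5 and ps = 52.625 + 0.125·463 = 110.5.
Buyers' price falls by p* − pb = 108 − 95.5 = 12.5; sellers' price rises by ps − p* = 110.5 − 108 = 2.5.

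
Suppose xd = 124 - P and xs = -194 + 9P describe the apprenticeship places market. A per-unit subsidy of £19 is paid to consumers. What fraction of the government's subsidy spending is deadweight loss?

Pre-subsidy: 124 - P = -194 + 9P gives P* = 31.8, x* = 92.2.
With the rebate, buyers effectively pay Pb = Ps − 19, where Ps is the price sellers receive.
Demand in terms of Ps becomes xd = 124 − 1(Ps − 19) = 143 - Ps. Setting this equal to supply: 143 - Ps = -194 + 9Ps, so Ps = 33.7.
Buyers pay Pb = 33.7 − 19 = 14.7; x' = -194 + 9·33.7 = 109.3.
ΔCS = ½(92.2 + 109.3)(31.8 − 14.7) = 1722.825; ΔPS = ½(92.2 + 109.3)(33.7 − 31.8) = 191.425.
Government spending = 19 × 109.3 = 2076.7.
DWL = ½ × 19 × (109.3 − 92.2) = 162.45; fraction = 162.45 / 2076.7 = 171/2186.

DWL / government spending = 171/2186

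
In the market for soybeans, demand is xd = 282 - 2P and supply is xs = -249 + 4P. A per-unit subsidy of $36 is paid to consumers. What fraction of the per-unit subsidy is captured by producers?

Producer share = 1/3

Pre-subsidy: 282 - 2P = -249 + 4P gives P* = 88.5, x* = 105.
With the rebate, buyers effectively pay Pb = Ps − 36, where Ps is the price sellers receive.
Demand in terms of Ps becomes xd = 282 − 2(Ps − 36) = 354 - 2Ps. Setting this equal to supply: 354 - 2Ps = -249 + 4Ps, so Ps = 100.5.
Buyers pay Pb = 100.5 − 36 = 64.5; x' = -249 + 4·100.5 = 153.
Buyers' price falls by P* − Pb = 88.5 − 64.5 = 24; sellers' price rises by Ps − P* = 100.5 − 88.5 = 12.
So producers capture 12/36 = 1/3 of each unit of subsidy.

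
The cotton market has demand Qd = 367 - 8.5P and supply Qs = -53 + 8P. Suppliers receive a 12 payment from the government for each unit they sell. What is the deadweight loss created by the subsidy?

Pre-subsidy: 367 - 8.5P = -53 + 8P gives P* = 280/11, Q* = 1657/11.
With the subsidy, sellers receive Ps = Pb + 12 for each unit, where Pb is the price buyers pay.
Supply in terms of Pb becomes Qs = -53 + 8(Pb + 12) = 43 + 8Pb. Setting this equal to demand: 367 - 8.5Pb = 43 + 8Pb, so Pb = 216/11.
Sellers receive Ps = 216/11 + 12 = 348/11; Q' = 367 − 8.5·(216/11) = 2201/11.
The subsidy expands output by 2201/11 − 1657/11 = 544/11 past the efficient level; on those units the gap between marginal cost and willingness to pay runs from 0 up to 12.
DWL = ½ × 12 × 544/11 = 3264/11.

Deadweight loss = 3264/11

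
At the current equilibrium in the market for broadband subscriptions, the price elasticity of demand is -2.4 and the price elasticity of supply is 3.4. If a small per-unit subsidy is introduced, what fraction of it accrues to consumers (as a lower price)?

For a small subsidy around the equilibrium, the benefit split depends on the relative slopes, which at a point are proportional to the elasticities.
Buyer share = εs/(εs + |εd|) = 3.4/(3.4 + 2.4) = 17/29; seller share = |εd|/(εs + |εd|) = 12/29.

Consumer share = 17/29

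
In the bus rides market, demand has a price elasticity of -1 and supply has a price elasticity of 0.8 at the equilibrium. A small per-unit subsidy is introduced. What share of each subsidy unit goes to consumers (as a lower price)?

For a small subsidy around the equilibrium, the benefit split depends on the relative slopes, which at a point are proportional to the elasticities.
Buyer share = εs/(εs + |εd|) = 0.8/(0.8 + 1) = 4/9; seller share = |εd|/(εs + |εd|) = 5/9.

Consumer share = 4/9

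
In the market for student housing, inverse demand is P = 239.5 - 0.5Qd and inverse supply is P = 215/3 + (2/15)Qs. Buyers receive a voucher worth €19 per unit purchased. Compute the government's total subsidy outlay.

Pre-subsidy: 239.5 - 0.5Q = 215/3 + (2/15)Q gives Q* = 265 and P* = 107.
With the rebate, buyers effectively pay Pb = Ps − 19, where Ps is the price sellers receive.
On the curves, Pb = 239.5 - 0.5Q and Ps = 215/3 + (2/15)Q; the wedge Ps − Pb = 19 gives 215/3 + (2/15)Q − (239.5 - 0.5Q) = 19, so Q' = 295.
Then Pb = 239.5 − 0.5·295 = 92 and Ps = 215/3 + (2/15)·295 = 111.
Government outlay = subsidy × quantity = 19 × 295 = 5605.

Government cost = €5605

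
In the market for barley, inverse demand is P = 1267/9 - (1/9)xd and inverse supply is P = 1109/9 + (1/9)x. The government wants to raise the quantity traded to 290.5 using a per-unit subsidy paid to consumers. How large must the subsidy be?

Required subsidy s = 47 per unit

At x = 290.5, from the demand curve buyers pay Pb = 1267/9 − (1/9)·290.5 = 108.5; from the supply curve sellers need Ps = 1109/9 + (1/9)·290.5 = 155.5.
The subsidy must fill the gap: s = Ps − Pb = 155.5 − 108.5 = 47.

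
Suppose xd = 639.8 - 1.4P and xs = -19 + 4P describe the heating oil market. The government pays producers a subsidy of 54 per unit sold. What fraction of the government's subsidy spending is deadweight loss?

Pre-subsidy: 639.8 - 1.4P = -19 + 4P gives P* = 122, x* = 469.
With the subsidy, sellers receive Ps = Pb + 54 for each unit, where Pb is the price buyers pay.
Supply in terms of Pb becomes xs = -19 + 4(Pb + 54) = 197 + 4Pb. Setting this equal to demand: 639.8 - 1.4Pb = 197 + 4Pb, so Pb = 82.
Sellers receive Ps = 82 + 54 = 136; x' = 639.8 − 1.4·82 = 525.
ΔCS = ½(469 + 525)(122 − 82) = 19880; ΔPS = ½(469 + 525)(136 − 122) = 6958.
Government spending = 54 × 525 = 28350.
DWL = ½ × 54 × (525 − 469) = 1512; fraction = 1512 / 28350 = 4/75.

DWL / government spending = 4/75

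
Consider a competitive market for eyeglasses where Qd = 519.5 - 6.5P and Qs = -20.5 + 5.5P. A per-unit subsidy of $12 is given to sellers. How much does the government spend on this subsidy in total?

Government cost = $3153

Pre-subsidy: 519.5 - 6.5P = -20.5 + 5.5P gives P* = 45, Q* = 227.
With the subsidy, sellers receive Ps = Pb + 12 for each unit, where Pb is the price buyers pay.
Supply in terms of Pb becomes Qs = -20.5 + 5.5(Pb + 12) = 45.5 + 5.5Pb. Setting this equal to demand: 519.5 - 6.5Pb = 45.5 + 5.5Pb, so Pb = 39.5.
Sellers receive Ps = 39.5 + 12 = 51.5; Q' = 519.5 − 6.5·39.5 = 262.75.
Government outlay = subsidy × quantity = 12 × 262.75 = 3153.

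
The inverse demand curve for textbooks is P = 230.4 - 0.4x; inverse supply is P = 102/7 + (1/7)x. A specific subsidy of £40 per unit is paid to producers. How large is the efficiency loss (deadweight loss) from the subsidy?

Pre-subsidy: 230.4 - 0.4x = 102/7 + (1/7)x gives x* = 7554/19 and P* = 1356/19.
With the subsidy, sellers receive Ps = Pb + 40 for each unit, where Pb is the price buyers pay.
On the curves, Pb = 230.4 - 0.4x and Ps = 102/7 + (1/7)x; the wedge Ps − Pb = 40 gives 102/7 + (1/7)x − (230.4 - 0.4x) = 40, so x' = 8954/19.
Then Pb = 230.4 − 0.4·(8954/19) = 796/19 and Ps = 102/7 + (1/7)·(8954/19) = 1556/19.
The subsidy expands output by 8954/19 − 7554/19 = 1400/19 past the efficient level; on those units the gap between marginal cost and willingness to pay runs from 0 up to 40.
DWL = ½ × 40 × 1400/19 = 28000/19.

Deadweight loss = 28000/19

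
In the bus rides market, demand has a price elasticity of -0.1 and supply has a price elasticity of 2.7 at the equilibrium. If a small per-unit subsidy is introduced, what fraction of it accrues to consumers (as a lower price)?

For a small subsidy around the equilibrium, the benefit split depends on the relative slopes, which at a point are proportional to the elasticities.
Buyer share = εs/(εs + |εd|) = 2.7/(2.7 + 0.1) = 27/28; seller share = |εd|/(εs + |εd|) = 1/28.

Consumer share = 27/28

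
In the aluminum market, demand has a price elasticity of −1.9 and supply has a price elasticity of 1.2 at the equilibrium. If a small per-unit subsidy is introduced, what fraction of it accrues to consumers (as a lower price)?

Consumer share = 12/31

For a small subsidy around the equilibrium, the benefit split depends on the relative slopes, which at a point are proportional to the elasticities.
Buyer share = εs/(εs + |εd|) = 1.2/(1.2 + 1.9) = 12/31; seller share = |εd|/(εs + |εd|) = 19/31.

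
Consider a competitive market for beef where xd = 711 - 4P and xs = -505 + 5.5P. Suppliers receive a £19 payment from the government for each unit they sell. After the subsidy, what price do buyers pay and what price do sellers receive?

Buyers pay £117; sellers receive £136

Pre-subsidy: 711 - 4P = -505 + 5.5P gives P* = 128, x* = 199.
With the subsidy, sellers receive Ps = Pb + 19 for each unit, where Pb is the price buyers pay.
Supply in terms of Pb becomes xs = -505 + 5.5(Pb + 19) = -400.5 + 5.5Pb. Setting this equal to demand: 711 - 4Pb = -400.5 + 5.5Pb, so Pb = 117.
Sellers receive Ps = 117 + 19 = 136; x' = 711 − 4·117 = 243.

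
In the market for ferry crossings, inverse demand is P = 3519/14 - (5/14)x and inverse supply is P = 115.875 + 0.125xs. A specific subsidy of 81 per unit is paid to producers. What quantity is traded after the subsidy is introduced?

x' = 449

Pre-subsidy: 3519/14 - (5/14)x = 115.875 + 0.125x gives x* = 281 and P* = 151.
With the subsidy, sellers receive Ps = Pb + 81 for each unit, where Pb is the price buyers pay.
On the curves, Pb = 3519/14 - (5/14)x and Ps = 115.875 + 0.125x; the wedge Ps − Pb = 81 gives 115.875 + 0.125x − (3519/14 - (5/14)x) = 81, so x' = 449.
Then Pb = 3519/14 − (5/14)·449 = 91 and Ps = 115.875 + 0.125·449 = 172.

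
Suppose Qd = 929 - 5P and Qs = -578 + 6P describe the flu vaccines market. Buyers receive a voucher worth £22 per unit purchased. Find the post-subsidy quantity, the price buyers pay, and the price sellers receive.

Pre-subsidy: 929 - 5P = -578 + 6P gives P* = 137, Q* = 244.
With the rebate, buyers effectively pay Pb = Ps − 22, where Ps is the price sellers receive.
Demand in terms of Ps becomes Qd = 929 − 5(Ps − 22) = 1039 - 5Ps. Setting this equal to supply: 1039 - 5Ps = -578 + 6Ps, so Ps = 147.
Buyers pay Pb = 147 − 22 = 125; Q' = -578 + 6·147 = 304.

Q' = 304; buyers pay £125; sellers receive £147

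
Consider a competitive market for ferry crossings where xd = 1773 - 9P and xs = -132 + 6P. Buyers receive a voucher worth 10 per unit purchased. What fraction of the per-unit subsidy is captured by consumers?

Consumer share = 0.4

Pre-subsidy: 1773 - 9P = -132 + 6P gives P* = 127, x* = 630.
With the rebate, buyers effectively pay Pb = Ps − 10, where Ps is the price sellers receive.
Demand in terms of Ps becomes xd = 1773 − 9(Ps − 10) = 1863 - 9Ps. Setting this equal to supply: 1863 - 9Ps = -132 + 6Ps, so Ps = 133.
Buyers pay Pb = 133 − 10 = 123; x' = -132 + 6·133 = 666.
Buyers' price falls by P* − Pb = 127 − 123 = 4; sellers' price rises by Ps − P* = 133 − 127 = 6.
So consumers capture 4/10 = 0.4 of each unit of subsidy.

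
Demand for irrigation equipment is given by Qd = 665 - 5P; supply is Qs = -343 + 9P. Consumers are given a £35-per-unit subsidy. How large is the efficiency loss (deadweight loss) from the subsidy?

Deadweight loss = £1968.75

Pre-subsidy: 665 - 5P = -343 + 9P gives P* = 72, Q* = 305.
With the rebate, buyers effectively pay Pb = Ps − 35, where Ps is the price sellers receive.
Demand in terms of Ps becomes Qd = 665 − 5(Ps − 35) = 840 - 5Ps. Setting this equal to supply: 840 - 5Ps = -343 + 9Ps, so Ps = 84.5.
Buyers pay Pb = 84.5 − 35 = 49.5; Q' = -343 + 9·84.5 = 417.5.
The subsidy expands output by 417.5 − 305 = 112.5 past the efficient level; on those units the gap between marginal cost and willingness to pay runs from 0 up to 35.
DWL = ½ × 35 × 112.5 = 1968.75.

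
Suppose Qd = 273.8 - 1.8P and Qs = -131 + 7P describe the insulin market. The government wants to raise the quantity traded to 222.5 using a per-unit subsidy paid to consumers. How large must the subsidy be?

Required subsidy s = 22 per unit

At Q = 222.5, invert demand for the buyer price: Pb = (273.8 − 222.5)/1.8 = 28.5; invert supply for the seller price: Ps = (222.5 − (-131))/7 = 50.5.
The subsidy must fill the gap: s = Ps − Pb = 50.5 − 28.5 = 22.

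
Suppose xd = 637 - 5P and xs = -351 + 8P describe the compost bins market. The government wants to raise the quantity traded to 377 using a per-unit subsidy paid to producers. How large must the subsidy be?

Required subsidy s = 39 per unit

At x = 377, invert demand for the buyer price: Pb = (637 − 377)/5 = 52; invert supply for the seller price: Ps = (377 − (-351))/8 = 91.
The subsidy must fill the gap: s = Ps − Pb = 91 − 52 = 39.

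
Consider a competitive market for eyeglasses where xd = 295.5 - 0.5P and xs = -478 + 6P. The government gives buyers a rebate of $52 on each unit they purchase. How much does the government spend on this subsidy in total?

Government cost = $13520

Pre-subsidy: 295.5 - 0.5P = -478 + 6P gives P* = 119, x* = 236.
With the rebate, buyers effectively pay Pb = Ps − 52, where Ps is the price sellers receive.
Demand in terms of Ps becomes xd = 295.5 − 0.5(Ps − 52) = 321.5 - 0.5Ps. Setting this equal to supply: 321.5 - 0.5Ps = -478 + 6Ps, so Ps = 123.
Buyers pay Pb = 123 − 52 = 71; x' = -478 + 6·123 = 260.
Government outlay = subsidy × quantity = 52 × 260 = 13520.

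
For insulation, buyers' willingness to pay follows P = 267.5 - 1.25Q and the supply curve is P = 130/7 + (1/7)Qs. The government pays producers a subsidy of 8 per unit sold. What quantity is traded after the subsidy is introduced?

Q' = 2398/13

Pre-subsidy: 267.5 - 1.25Q = 130/7 + (1/7)Q gives Q* = 6970/39 and P* = 1720/39.
With the subsidy, sellers receive Ps = Pb + 8 for each unit, where Pb is the price buyers pay.
On the curves, Pb = 267.5 - 1.25Q and Ps = 130/7 + (1/7)Q; the wedge Ps − Pb = 8 gives 130/7 + (1/7)Q − (267.5 - 1.25Q) = 8, so Q' = 2398/13.
Then Pb = 267.5 − 1.25·(2398/13) = 480/13 and Ps = 130/7 + (1/7)·(2398/13) = 584/13.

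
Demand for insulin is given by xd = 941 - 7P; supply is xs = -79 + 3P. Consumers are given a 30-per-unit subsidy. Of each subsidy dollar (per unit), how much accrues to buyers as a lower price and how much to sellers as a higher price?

Pre-subsidy: 941 - 7P = -79 + 3P gives P* = 102, x* = 227.
With the rebate, buyers effectively pay Pb = Ps − 30, where Ps is the price sellers receive.
Demand in terms of Ps becomes xd = 941 − 7(Ps − 30) = 1151 - 7Ps. Setting this equal to supply: 1151 - 7Ps = -79 + 3Ps, so Ps = 123.
Buyers pay Pb = 123 − 30 = 93; x' = -79 + 3·123 = 290.
Buyers' price falls by P* − Pb = 102 − 93 = 9; sellers' price rises by Ps − P* = 123 − 102 = 21.

Buyers gain 9 per unit; sellers gain 21 per unit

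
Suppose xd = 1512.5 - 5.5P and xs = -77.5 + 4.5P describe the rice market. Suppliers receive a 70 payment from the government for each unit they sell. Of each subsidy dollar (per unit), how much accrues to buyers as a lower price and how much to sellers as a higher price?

Buyers gain 31.5 per unit; sellers gain 38.5 per unit

Pre-subsidy: 1512.5 - 5.5P = -77.5 + 4.5P gives P* = 159, x* = 638.
With the subsidy, sellers receive Ps = Pb + 70 for each unit, where Pb is the price buyers pay.
Supply in terms of Pb becomes xs = -77.5 + 4.5(Pb + 70) = 237.5 + 4.5Pb. Setting this equal to demand: 1512.5 - 5.5Pb = 237.5 + 4.5Pb, so Pb = 127.5.
Sellers receive Ps = 127.5 + 70 = 197.5; x' = 1512.5 − 5.5·127.5 = 811.25.
Buyers' price falls by P* − Pb = 159 − 127.5 = 31.5; sellers' price rises by Ps − P* = 197.5 − 159 = 38.5.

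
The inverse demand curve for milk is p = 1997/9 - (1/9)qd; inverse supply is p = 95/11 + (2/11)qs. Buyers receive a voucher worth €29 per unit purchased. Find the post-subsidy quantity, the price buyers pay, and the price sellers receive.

Pre-subsidy: 1997/9 - (1/9)q = 95/11 + (2/11)q gives q* = 728 and p* = 141.
With the rebate, buyers effectively pay pb = ps − 29, where ps is the price sellers receive.
On the curves, pb = 1997/9 - (1/9)q and ps = 95/11 + (2/11)q; the wedge ps − pb = 29 gives 95/11 + (2/11)q − (1997/9 - (1/9)q) = 29, so q' = 827.
Then pb = 1997/9 − (1/9)·827 = 130 and ps = 95/11 + (2/11)·827 = 159.

q' = 827; buyers pay €130; sellers receive €159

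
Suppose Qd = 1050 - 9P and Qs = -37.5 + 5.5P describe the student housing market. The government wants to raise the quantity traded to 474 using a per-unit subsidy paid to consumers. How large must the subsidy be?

At Q = 474, invert demand for the buyer price: Pb = (1050 − 474)/9 = 64; invert supply for the seller price: Ps = (474 − (-37.5))/5.5 = 93.
The subsidy must fill the gap: s = Ps − Pb = 93 − 64 = 29.

Required subsidy s = 29 per unit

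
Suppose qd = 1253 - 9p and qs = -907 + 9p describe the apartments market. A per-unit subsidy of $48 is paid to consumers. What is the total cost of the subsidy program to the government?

Pre-subsidy: 1253 - 9p = -907 + 9p gives p* = 120, q* = 173.
With the rebate, buyers effectively pay pb = ps − 48, where ps is the price sellers receive.
Demand in terms of ps becomes qd = 1253 − 9(ps − 48) = 1685 - 9ps. Setting this equal to supply: 1685 - 9ps = -907 + 9ps, so ps = 144.
Buyers pay pb = 144 − 48 = 96; q' = -907 + 9·144 = 389.
Government outlay = subsidy × quantity = 48 × 389 = 18672.

Government cost = $18672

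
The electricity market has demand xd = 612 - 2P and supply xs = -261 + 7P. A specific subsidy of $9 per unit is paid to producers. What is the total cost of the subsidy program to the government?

Pre-subsidy: 612 - 2P = -261 + 7P gives P* = 97, x* = 418.
With the subsidy, sellers receive Ps = Pb + 9 for each unit, where Pb is the price buyers pay.
Supply in terms of Pb becomes xs = -261 + 7(Pb + 9) = -198 + 7Pb. Setting this equal to demand: 612 - 2Pb = -198 + 7Pb, so Pb = 90.
Sellers receive Ps = 90 + 9 = 99; x' = 612 − 2·90 = 432.
Government outlay = subsidy × quantity = 9 × 432 = 3888.

Government cost = $3888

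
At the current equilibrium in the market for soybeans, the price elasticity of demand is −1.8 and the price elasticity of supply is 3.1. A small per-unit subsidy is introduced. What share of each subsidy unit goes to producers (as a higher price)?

For a small subsidy around the equilibrium, the benefit split depends on the relative slopes, which at a point are proportional to the elasticities.
Buyer share = εs/(εs + |εd|) = 3.1/(3.1 + 1.8) = 31/49; seller share = |εd|/(εs + |εd|) = 18/49.
So producers capture 18/49 of the subsidy.

Producer share = 18/49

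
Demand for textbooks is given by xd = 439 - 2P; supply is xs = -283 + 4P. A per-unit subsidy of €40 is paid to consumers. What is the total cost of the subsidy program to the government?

Government cost = 30200/3

Pre-subsidy: 439 - 2P = -283 + 4P gives P* = 361/3, x* = 595/3.
With the rebate, buyers effectively pay Pb = Ps − 40, where Ps is the price sellers receive.
Demand in terms of Ps becomes xd = 439 − 2(Ps − 40) = 519 - 2Ps. Setting this equal to supply: 519 - 2Ps = -283 + 4Ps, so Ps = 401/3.
Buyers pay Pb = 401/3 − 40 = 281/3; x' = -283 + 4·(401/3) = 755/3.
Government outlay = subsidy × quantity = 40 × 755/3 = 30200/3.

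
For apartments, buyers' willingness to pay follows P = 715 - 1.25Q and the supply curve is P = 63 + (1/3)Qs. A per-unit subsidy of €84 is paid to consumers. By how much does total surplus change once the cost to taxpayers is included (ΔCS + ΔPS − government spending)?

Net change in total surplus = -42336/19

Pre-subsidy: 715 - 1.25Q = 63 + (1/3)Q gives Q* = 7824/19 and P* = 3805/19.
With the rebate, buyers effectively pay Pb = Ps − 84, where Ps is the price sellers receive.
On the curves, Pb = 715 - 1.25Q and Ps = 63 + (1/3)Q; the wedge Ps − Pb = 84 gives 63 + (1/3)Q − (715 - 1.25Q) = 84, so Q' = 8832/19.
Then Pb = 715 − 1.25·(8832/19) = 2545/19 and Ps = 63 + (1/3)·(8832/19) = 4141/19.
ΔCS = ½(7824/19 + 8832/19)(3805/19 − 2545/19) = 10493280/361; ΔPS = ½(7824/19 + 8832/19)(4141/19 − 3805/19) = 2798208/361.
Government spending = 84 × 8832/19 = 741888/19.
Net change = 10493280/361 + 2798208/361 − 741888/19 = -42336/19. The loss equals the DWL triangle ½·84·1008/19.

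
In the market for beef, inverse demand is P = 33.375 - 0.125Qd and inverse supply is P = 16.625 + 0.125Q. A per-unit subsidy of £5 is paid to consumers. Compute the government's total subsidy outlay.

Pre-subsidy: 33.375 - 0.125Q = 16.625 + 0.125Q gives Q* = 67 and P* = 25.
With the rebate, buyers effectively pay Pb = Ps − 5, where Ps is the price sellers receive.
On the curves, Pb = 33.375 - 0.125Q and Ps = 16.625 + 0.125Q; the wedge Ps − Pb = 5 gives 16.625 + 0.125Q − (33.375 - 0.125Q) = 5, so Q' = 87.
Then Pb = 33.375 − 0.125·87 = 22.5 and Ps = 16.625 + 0.125·87 = 27.5.
Government outlay = subsidy × quantity = 5 × 87 = 435.

Government cost = £435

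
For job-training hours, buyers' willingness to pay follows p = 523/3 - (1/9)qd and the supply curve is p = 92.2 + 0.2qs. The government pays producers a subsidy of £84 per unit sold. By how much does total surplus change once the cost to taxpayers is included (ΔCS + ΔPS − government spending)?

Pre-subsidy: 523/3 - (1/9)q = 92.2 + 0.2q gives q* = 264 and p* = 145.
With the subsidy, sellers receive ps = pb + 84 for each unit, where pb is the price buyers pay.
On the curves, pb = 523/3 - (1/9)q and ps = 92.2 + 0.2q; the wedge ps − pb = 84 gives 92.2 + 0.2q − (523/3 - (1/9)q) = 84, so q' = 534.
Then pb = 523/3 − (1/9)·534 = 115 and ps = 92.2 + 0.2·534 = 199.
ΔCS = ½(264 + 534)(145 − 115) = 11970; ΔPS = ½(264 + 534)(199 − 145) = 21546.
Government spending = 84 × 534 = 44856.
Net change = 11970 + 21546 − 44856 = -11340. The loss equals the DWL triangle ½·84·270.

Net change in total surplus = -£11340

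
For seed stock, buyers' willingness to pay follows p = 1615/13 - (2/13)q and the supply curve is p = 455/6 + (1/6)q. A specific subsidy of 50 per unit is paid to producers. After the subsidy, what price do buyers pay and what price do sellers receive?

Pre-subsidy: 1615/13 - (2/13)q = 455/6 + (1/6)q gives q* = 151 and p* = 101.
With the subsidy, sellers receive ps = pb + 50 for each unit, where pb is the price buyers pay.
On the curves, pb = 1615/13 - (2/13)q and ps = 455/6 + (1/6)q; the wedge ps − pb = 50 gives 455/6 + (1/6)q − (1615/13 - (2/13)q) = 50, so q' = 307.
Then pb = 1615/13 − (2/13)·307 = 77 and ps = 455/6 + (1/6)·307 = 127.

Buyers pay 77; sellers receive 127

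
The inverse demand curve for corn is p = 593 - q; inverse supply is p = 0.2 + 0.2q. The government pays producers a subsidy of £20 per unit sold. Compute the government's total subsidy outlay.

Pre-subsidy: 593 - q = 0.2 + 0.2q gives q* = 494 and p* = 99.
With the subsidy, sellers receive ps = pb + 20 for each unit, where pb is the price buyers pay.
On the curves, pb = 593 - q and ps = 0.2 + 0.2q; the wedge ps − pb = 20 gives 0.2 + 0.2q − (593 - q) = 20, so q' = 1532/3.
Then pb = 593 − 1·(1532/3) = 247/3 and ps = 0.2 + 0.2·(1532/3) = 307/3.
Government outlay = subsidy × quantity = 20 × 1532/3 = 30640/3.

Government cost = 30640/3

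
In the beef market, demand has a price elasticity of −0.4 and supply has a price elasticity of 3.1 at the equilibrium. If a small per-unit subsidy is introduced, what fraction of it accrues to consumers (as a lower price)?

Consumer share = 31/35

For a small subsidy around the equilibrium, the benefit split depends on the relative slopes, which at a point are proportional to the elasticities.
Buyer share = εs/(εs + |εd|) = 3.1/(3.1 + 0.4) = 31/35; seller share = |εd|/(εs + |εd|) = 4/35.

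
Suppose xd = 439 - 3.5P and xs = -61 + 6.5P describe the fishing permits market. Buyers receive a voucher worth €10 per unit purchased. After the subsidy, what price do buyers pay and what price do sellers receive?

Buyers pay €43.5; sellers receive €53.5

Pre-subsidy: 439 - 3.5P = -61 + 6.5P gives P* = 50, x* = 264.
With the rebate, buyers effectively pay Pb = Ps − 10, where Ps is the price sellers receive.
Demand in terms of Ps becomes xd = 439 − 3.5(Ps − 10) = 474 - 3.5Ps. Setting this equal to supply: 474 - 3.5Ps = -61 + 6.5Ps, so Ps = 53.5.
Buyers pay Pb = 53.5 − 10 = 43.5; x' = -61 + 6.5·53.5 = 286.75.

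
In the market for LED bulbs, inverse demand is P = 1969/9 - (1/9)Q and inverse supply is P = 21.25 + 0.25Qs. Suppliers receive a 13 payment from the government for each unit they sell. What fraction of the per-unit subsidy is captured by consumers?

Consumer share = 4/13

Pre-subsidy: 1969/9 - (1/9)Q = 21.25 + 0.25Q gives Q* = 547 and P* = 158.
With the subsidy, sellers receive Ps = Pb + 13 for each unit, where Pb is the price buyers pay.
On the curves, Pb = 1969/9 - (1/9)Q and Ps = 21.25 + 0.25Q; the wedge Ps − Pb = 13 gives 21.25 + 0.25Q − (1969/9 - (1/9)Q) = 13, so Q' = 583.
Then Pb = 1969/9 − (1/9)·583 = 154 and Ps = 21.25 + 0.25·583 = 167.
Buyers' price falls by P* − Pb = 158 − 154 = 4; sellers' price rises by Ps − P* = 167 − 158 = 9.
So consumers capture 4/13 = 4/13 of each unit of subsidy.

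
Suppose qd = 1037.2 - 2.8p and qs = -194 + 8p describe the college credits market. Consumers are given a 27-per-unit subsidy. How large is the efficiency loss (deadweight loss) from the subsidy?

Deadweight loss = 756

Pre-subsidy: 1037.2 - 2.8p = -194 + 8p gives p* = 114, q* = 718.
With the rebate, buyers effectively pay pb = ps − 27, where ps is the price sellers receive.
Demand in terms of ps becomes qd = 1037.2 − 2.8(ps − 27) = 1112.8 - 2.8ps. Setting this equal to supply: 1112.8 - 2.8ps = -194 + 8ps, so ps = 121.
Buyers pay pb = 121 − 27 = 94; q' = -194 + 8·121 = 774.
The subsidy expands output by 774 − 718 = 56 past the efficient level; on those units the gap between marginal cost and willingness to pay runs from 0 up to 27.
DWL = ½ × 27 × 56 = 756.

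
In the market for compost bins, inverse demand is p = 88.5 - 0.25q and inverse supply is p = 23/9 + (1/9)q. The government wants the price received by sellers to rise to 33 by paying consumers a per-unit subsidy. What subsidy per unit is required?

At a seller price of 33, quantity supplied is -23 + 9·33 = 274.
Buyers absorb 274 only when they pay pb = 88.5 − 0.25·274 = 20.
s = ps − pb = 33 − 20 = 13.

Required subsidy s = 13 per unit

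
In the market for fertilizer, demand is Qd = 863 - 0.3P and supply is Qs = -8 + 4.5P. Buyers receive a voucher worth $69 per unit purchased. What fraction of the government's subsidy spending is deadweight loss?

Pre-subsidy: 863 - 0.3P = -8 + 4.5P gives P* = 4355/24, Q* = 808.5625.
With the rebate, buyers effectively pay Pb = Ps − 69, where Ps is the price sellers receive.
Demand in terms of Ps becomes Qd = 863 − 0.3(Ps − 69) = 883.7 - 0.3Ps. Setting this equal to supply: 883.7 - 0.3Ps = -8 + 4.5Ps, so Ps = 8917/48.
Buyers pay Pb = 8917/48 − 69 = 5605/48; Q' = -8 + 4.5·(8917/48) = 827.96875.
ΔCS = ½(808.5625 + 827.96875)(4355/24 − 5605/48) = 52931.5576171875; ΔPS = ½(808.5625 + 827.96875)(8917/48 − 4355/24) = 3528.7705078125.
Government spending = 69 × 827.96875 = 57129.84375.
DWL = ½ × 69 × (827.96875 − 808.5625) = 669.515625; fraction = 669.515625 / 57129.84375 = 621/52990.

DWL / government spending = 621/52990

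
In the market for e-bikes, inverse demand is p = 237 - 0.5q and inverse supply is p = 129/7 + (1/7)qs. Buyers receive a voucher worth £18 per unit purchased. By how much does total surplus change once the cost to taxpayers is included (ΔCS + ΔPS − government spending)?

Net change in total surplus = -£252

Pre-subsidy: 237 - 0.5q = 129/7 + (1/7)q gives q* = 340 and p* = 67.
With the rebate, buyers effectively pay pb = ps − 18, where ps is the price sellers receive.
On the curves, pb = 237 - 0.5q and ps = 129/7 + (1/7)q; the wedge ps − pb = 18 gives 129/7 + (1/7)q − (237 - 0.5q) = 18, so q' = 368.
Then pb = 237 − 0.5·368 = 53 and ps = 129/7 + (1/7)·368 = 71.
ΔCS = ½(340 + 368)(67 − 53) = 4956; ΔPS = ½(340 + 368)(71 − 67) = 1416.
Government spending = 18 × 368 = 6624.
Net change = 4956 + 1416 − 6624 = -252. The loss equals the DWL triangle ½·18·28.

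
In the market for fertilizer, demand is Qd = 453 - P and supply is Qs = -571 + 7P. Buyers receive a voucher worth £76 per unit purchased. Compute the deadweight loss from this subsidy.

Pre-subsidy: 453 - P = -571 + 7P gives P* = 128, Q* = 325.
With the rebate, buyers effectively pay Pb = Ps − 76, where Ps is the price sellers receive.
Demand in terms of Ps becomes Qd = 453 − 1(Ps − 76) = 529 - Ps. Setting this equal to supply: 529 - Ps = -571 + 7Ps, so Ps = 137.5.
Buyers pay Pb = 137.5 − 76 = 61.5; Q' = -571 + 7·137.5 = 391.5.
The subsidy expands output by 391.5 − 325 = 66.5 past the efficient level; on those units the gap between marginal cost and willingness to pay runs from 0 up to 76.
DWL = ½ × 76 × 66.5 = 2527.

Deadweight loss = £2527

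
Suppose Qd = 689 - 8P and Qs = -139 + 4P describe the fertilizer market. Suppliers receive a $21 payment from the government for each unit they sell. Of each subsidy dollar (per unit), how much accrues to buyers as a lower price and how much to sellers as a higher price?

Buyers gain $7 per unit; sellers gain $14 per unit

Pre-subsidy: 689 - 8P = -139 + 4P gives P* = 69, Q* = 137.
With the subsidy, sellers receive Ps = Pb + 21 for each unit, where Pb is the price buyers pay.
Supply in terms of Pb becomes Qs = -139 + 4(Pb + 21) = -55 + 4Pb. Setting this equal to demand: 689 - 8Pb = -55 + 4Pb, so Pb = 62.
Sellers receive Ps = 62 + 21 = 83; Q' = 689 − 8·62 = 193.
Buyers' price falls by P* − Pb = 69 − 62 = 7; sellers' price rises by Ps − P* = 83 − 69 = 14.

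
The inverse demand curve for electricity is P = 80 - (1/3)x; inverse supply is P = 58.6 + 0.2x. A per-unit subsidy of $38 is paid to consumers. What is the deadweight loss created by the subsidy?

Deadweight loss = $1353.75

Pre-subsidy: 80 - (1/3)x = 58.6 + 0.2x gives x* = 40.125 and P* = 66.625.
With the rebate, buyers effectively pay Pb = Ps − 38, where Ps is the price sellers receive.
On the curves, Pb = 80 - (1/3)x and Ps = 58.6 + 0.2x; the wedge Ps − Pb = 38 gives 58.6 + 0.2x − (80 - (1/3)x) = 38, so x' = 111.375.
Then Pb = 80 − (1/3)·111.375 = 42.875 and Ps = 58.6 + 0.2·111.375 = 80.875.
The subsidy expands output by 111.375 − 40.125 = 71.25 past the efficient level; on those units the gap between marginal cost and willingness to pay runs from 0 up to 38.
DWL = ½ × 38 × 71.25 = 1353.75.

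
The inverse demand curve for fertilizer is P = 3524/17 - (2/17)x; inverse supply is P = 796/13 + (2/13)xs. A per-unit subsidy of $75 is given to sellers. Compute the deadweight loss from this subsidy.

Deadweight loss = $10359.375

Pre-subsidy: 3524/17 - (2/17)x = 796/13 + (2/13)x gives x* = 538 and P* = 144.
With the subsidy, sellers receive Ps = Pb + 75 for each unit, where Pb is the price buyers pay.
On the curves, Pb = 3524/17 - (2/17)x and Ps = 796/13 + (2/13)x; the wedge Ps − Pb = 75 gives 796/13 + (2/13)x − (3524/17 - (2/17)x) = 75, so x' = 814.25.
Then Pb = 3524/17 − (2/17)·814.25 = 111.5 and Ps = 796/13 + (2/13)·814.25 = 186.5.
The subsidy expands output by 814.25 − 538 = 276.25 past the efficient level; on those units the gap between marginal cost and willingness to pay runs from 0 up to 75.
DWL = ½ × 75 × 276.25 = 10359.375.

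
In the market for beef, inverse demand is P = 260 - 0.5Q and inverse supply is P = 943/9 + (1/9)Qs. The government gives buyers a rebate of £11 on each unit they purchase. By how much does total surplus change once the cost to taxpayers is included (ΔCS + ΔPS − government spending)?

Net change in total surplus = -£99

Pre-subsidy: 260 - 0.5Q = 943/9 + (1/9)Q gives Q* = 254 and P* = 133.
With the rebate, buyers effectively pay Pb = Ps − 11, where Ps is the price sellers receive.
On the curves, Pb = 260 - 0.5Q and Ps = 943/9 + (1/9)Q; the wedge Ps − Pb = 11 gives 943/9 + (1/9)Q − (260 - 0.5Q) = 11, so Q' = 272.
Then Pb = 260 − 0.5·272 = 124 and Ps = 943/9 + (1/9)·272 = 135.
ΔCS = ½(254 + 272)(133 − 124) = 2367; ΔPS = ½(254 + 272)(135 − 133) = 526.
Government spending = 11 × 272 = 2992.
Net change = 2367 + 526 − 2992 = -99. The loss equals the DWL triangle ½·11·18.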